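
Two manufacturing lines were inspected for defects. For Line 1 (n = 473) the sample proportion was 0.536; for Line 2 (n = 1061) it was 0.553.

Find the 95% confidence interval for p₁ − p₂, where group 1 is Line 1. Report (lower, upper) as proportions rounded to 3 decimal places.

(-0.071, 0.037)

SE₁ = √(p̂₁(1−p̂₁)/n₁) = √(0.5360·0.4640/473) = 0.02293; SE₂ = √(0.5530·0.4470/1061) = 0.01526.
Independent samples: SE of the difference = √(SE₁² + SE₂²) = √(0.0005257849 + 0.0002328676) = 0.02754.
z* for 95% confidence is 1.960, so the margin of error is 1.960 × 0.02754 = 0.05398.
Point estimate p̂₁ − p̂₂ = 0.5360 − 0.5530 = -0.0170.
-0.0170 ± 0.05398 → (-0.071, 0.037).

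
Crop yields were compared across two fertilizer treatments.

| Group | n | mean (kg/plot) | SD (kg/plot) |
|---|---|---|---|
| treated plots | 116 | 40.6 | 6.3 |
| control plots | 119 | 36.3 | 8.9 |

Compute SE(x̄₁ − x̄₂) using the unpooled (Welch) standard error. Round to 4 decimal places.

Standard errors of each mean: 6.3/√116 = 0.5849 and 8.9/√119 = 0.8159.
SE(x̄₁ − x̄₂) = √(0.5849² + 0.8159²) = 1.0039 for independent samples with unequal variances.

1.0039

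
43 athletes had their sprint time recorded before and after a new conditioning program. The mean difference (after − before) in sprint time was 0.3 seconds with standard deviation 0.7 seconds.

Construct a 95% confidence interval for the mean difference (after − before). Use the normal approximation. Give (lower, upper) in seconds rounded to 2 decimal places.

(0.09, 0.51)

This is a matched-pairs design, so SE = s_d/√n = 0.7/√43 = 0.1067.
Margin = 1.960 × 0.1067 = 0.2091; the interval is 0.3 ± 0.2091 = (0.09, 0.51).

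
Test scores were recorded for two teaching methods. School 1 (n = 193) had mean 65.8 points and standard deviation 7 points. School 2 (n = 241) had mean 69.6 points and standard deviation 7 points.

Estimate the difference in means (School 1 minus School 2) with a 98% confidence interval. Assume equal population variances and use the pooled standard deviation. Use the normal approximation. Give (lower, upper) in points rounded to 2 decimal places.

(-5.37, -2.23)

s_p = √[((n₁−1)s₁² + (n₂−1)s₂²)/(n₁+n₂−2)] = √[(192·7² + 240·7²)/432] = 7.0000.
SE = 7.0000·√(1/193 + 1/241) = 0.6762.
With z* = 2.326, margin = 2.326 × 0.6762 = 1.5728.
x̄₁ − x̄₂ = 65.8 − 69.6 = -3.8000; interval -3.8000 ± 1.5728 = (-5.37, -2.23).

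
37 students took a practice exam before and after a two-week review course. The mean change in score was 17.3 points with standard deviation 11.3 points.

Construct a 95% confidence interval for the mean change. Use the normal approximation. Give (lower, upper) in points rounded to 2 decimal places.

(13.66, 20.94)

This is a matched-pairs design, so SE = s_d/√n = 11.3/√37 = 1.8577.
Margin = 1.960 × 1.8577 = 3.6411; the interval is 17.3 ± 3.6411 = (13.66, 20.94).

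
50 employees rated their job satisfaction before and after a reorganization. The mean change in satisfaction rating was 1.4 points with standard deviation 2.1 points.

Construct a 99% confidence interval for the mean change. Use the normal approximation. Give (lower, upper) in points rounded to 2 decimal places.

This is a matched-pairs design, so SE = s_d/√n = 2.1/√50 = 0.2970.
Margin = 2.576 × 0.2970 = 0.7651; the interval is 1.4 ± 0.7651 = (0.63, 2.17).

(0.63, 2.17)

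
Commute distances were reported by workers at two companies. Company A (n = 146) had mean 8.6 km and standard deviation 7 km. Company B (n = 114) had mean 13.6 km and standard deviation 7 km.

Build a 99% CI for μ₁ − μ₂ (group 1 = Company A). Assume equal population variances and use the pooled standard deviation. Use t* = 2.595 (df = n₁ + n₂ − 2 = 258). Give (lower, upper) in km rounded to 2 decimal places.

(-7.27, -2.73)

Pooled variance s_p² = [145·7² + 113·7²] / (146+114−2) = 49.0000, so s_p = 7.0000.
SE_diff = s_p·√(1/n₁ + 1/n₂) = 7.0000·√(1/146 + 1/114) = 0.8749.
t* = 2.595; margin = 2.595 × 0.8749 = 2.2704.
Difference = 8.6 − 13.6 = -5.0000.
-5.0000 ± 2.2704 → (-7.27, -2.73).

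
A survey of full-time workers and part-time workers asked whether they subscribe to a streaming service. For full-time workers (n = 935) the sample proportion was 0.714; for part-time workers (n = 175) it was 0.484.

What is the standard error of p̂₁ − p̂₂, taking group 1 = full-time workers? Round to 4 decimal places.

0.0406

SE₁ = √(p̂₁(1−p̂₁)/n₁) = √(0.7140·0.2860/935) = 0.01478; SE₂ = √(0.4840·0.5160/175) = 0.03778.
Independent samples: SE of the difference = √(SE₁² + SE₂²) = √(0.0002184484 + 0.0014273284) = 0.04057.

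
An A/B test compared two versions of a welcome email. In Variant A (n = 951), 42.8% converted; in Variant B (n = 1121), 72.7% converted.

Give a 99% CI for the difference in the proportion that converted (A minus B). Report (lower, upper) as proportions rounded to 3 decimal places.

(-0.353, -0.245)

Each SE is √(p̂(1−p̂)/n): √(0.4280·0.5720/951) = 0.01604 and √(0.7270·0.2730/1121) = 0.01331.
SE(p̂₁ − p̂₂) = √(SE₁² + SE₂²) = √(0.0002572816 + 0.0001771561) = 0.02084, since the two samples are independent.
At 99% confidence z* = 2.576; margin = 2.576 × 0.02084 = 0.05368.
The difference is 0.4280 − 0.7270 = -0.2990, so the interval is -0.2990 ± 0.05368 = (-0.353, -0.245).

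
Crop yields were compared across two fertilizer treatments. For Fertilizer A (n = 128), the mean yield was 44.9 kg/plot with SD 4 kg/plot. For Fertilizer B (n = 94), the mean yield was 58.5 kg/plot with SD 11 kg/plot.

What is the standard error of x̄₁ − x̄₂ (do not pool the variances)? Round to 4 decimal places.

Standard errors of each mean: 4/√128 = 0.3536 and 11/√94 = 1.1346.
SE(x̄₁ − x̄₂) = √(0.3536² + 1.1346²) = 1.1884 for independent samples with unequal variances.

1.1884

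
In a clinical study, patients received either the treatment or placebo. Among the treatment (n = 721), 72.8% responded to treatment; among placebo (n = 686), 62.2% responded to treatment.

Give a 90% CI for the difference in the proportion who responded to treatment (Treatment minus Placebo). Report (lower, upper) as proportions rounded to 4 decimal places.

(0.0651, 0.1469)

The two standard errors are √(0.7280×0.2720/721) = 0.01657 and √(0.6220×0.3780/686) = 0.01851.
Because the samples are independent, SE_diff = √(0.01657² + 0.01851²) = 0.02484.
Using z* = 1.645 for 90%, ME = 1.645 × 0.02484 = 0.04086.
p̂₁ − p̂₂ = 0.1060; interval 0.1060 ± 0.04086 gives (0.0651, 0.1469).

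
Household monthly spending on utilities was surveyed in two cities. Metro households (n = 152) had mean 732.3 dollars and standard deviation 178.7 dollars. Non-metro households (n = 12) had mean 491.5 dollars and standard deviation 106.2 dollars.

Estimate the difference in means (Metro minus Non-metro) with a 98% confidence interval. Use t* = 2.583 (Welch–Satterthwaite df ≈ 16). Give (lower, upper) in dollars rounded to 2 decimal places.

SE₁ = s₁/√n₁ = 178.7/√152 = 14.4945; SE₂ = 106.2/√12 = 30.6573.
Independent samples, unequal variances: SE_diff = √(SE₁² + SE₂²) = √(210.09053025 + 939.87004329) = 33.9111.
t* = 2.583, so margin of error = 2.583 × 33.9111 = 87.5924.
Difference in means = 732.3 − 491.5 = 240.8000.
240.8000 ± 87.5924 → (153.21, 328.39).

(153.21, 328.39)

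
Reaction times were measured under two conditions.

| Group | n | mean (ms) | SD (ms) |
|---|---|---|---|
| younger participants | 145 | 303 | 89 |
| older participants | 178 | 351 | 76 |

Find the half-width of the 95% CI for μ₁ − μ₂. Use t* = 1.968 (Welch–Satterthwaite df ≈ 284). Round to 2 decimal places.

SE₁ = s₁/√n₁ = 89/√145 = 7.3910; SE₂ = 76/√178 = 5.6964.
Independent samples, unequal variances: SE_diff = √(SE₁² + SE₂²) = √(54.626881 + 32.44897296) = 9.3314.
t* = 1.968, so margin of error = 1.968 × 9.3314 = 18.3642.

18.36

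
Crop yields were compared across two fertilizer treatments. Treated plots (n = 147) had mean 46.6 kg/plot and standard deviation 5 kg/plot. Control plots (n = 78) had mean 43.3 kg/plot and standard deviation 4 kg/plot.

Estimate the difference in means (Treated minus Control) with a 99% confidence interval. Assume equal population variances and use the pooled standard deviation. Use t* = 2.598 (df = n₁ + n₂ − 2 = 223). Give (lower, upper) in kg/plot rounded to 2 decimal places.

Pooled variance s_p² = [146·5² + 77·4²] / (147+78−2) = 21.8924, so s_p = 4.6789.
SE_diff = s_p·√(1/n₁ + 1/n₂) = 4.6789·√(1/147 + 1/78) = 0.6554.
t* = 2.598; margin = 2.598 × 0.6554 = 1.7027.
Difference = 46.6 − 43.3 = 3.3000.
3.3000 ± 1.7027 → (1.60, 5.00).

(1.60, 5.00)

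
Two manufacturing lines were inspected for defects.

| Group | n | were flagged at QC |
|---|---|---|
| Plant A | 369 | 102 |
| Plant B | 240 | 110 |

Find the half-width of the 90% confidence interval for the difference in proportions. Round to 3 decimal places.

p̂₁ = 102/369 = 0.2764 and p̂₂ = 110/240 = 0.4583.
SE₁ = √(p̂₁(1−p̂₁)/n₁) = √(0.2764·0.7236/369) = 0.02328; SE₂ = √(0.4583·0.5417/240) = 0.03216.
Independent samples: SE of the difference = √(SE₁² + SE₂²) = √(0.0005419584 + 0.0010342656) = 0.03970.
z* for 90% confidence is 1.645, so the margin of error is 1.645 × 0.03970 = 0.06531.

0.065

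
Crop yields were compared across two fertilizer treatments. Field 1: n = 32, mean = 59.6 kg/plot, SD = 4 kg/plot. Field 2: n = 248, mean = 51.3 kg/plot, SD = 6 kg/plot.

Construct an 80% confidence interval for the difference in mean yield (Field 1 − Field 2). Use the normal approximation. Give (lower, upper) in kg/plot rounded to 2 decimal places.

Standard errors of each mean: 4/√32 = 0.7071 and 6/√248 = 0.3810.
SE(x̄₁ − x̄₂) = √(0.7071² + 0.3810²) = 0.8032 for independent samples with unequal variances.
With z* = 1.282, the margin is 1.282 × 0.8032 = 1.0297.
x̄₁ − x̄₂ = 59.6 − 51.3 = 8.3000; the interval is 8.3000 ± 1.0297 = (7.27, 9.33).

(7.27, 9.33)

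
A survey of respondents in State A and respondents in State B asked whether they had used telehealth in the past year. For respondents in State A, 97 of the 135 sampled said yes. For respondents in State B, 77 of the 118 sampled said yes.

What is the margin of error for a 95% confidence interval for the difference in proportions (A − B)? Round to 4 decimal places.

First, p̂₁ = 97/135 = 0.7185; p̂₂ = 77/118 = 0.6525.
The two standard errors are √(0.7185×0.2815/135) = 0.03871 and √(0.6525×0.3475/118) = 0.04384.
Because the samples are independent, SE_diff = √(0.03871² + 0.04384²) = 0.05848.
Using z* = 1.960 for 95%, ME = 1.960 × 0.05848 = 0.11462.

0.1146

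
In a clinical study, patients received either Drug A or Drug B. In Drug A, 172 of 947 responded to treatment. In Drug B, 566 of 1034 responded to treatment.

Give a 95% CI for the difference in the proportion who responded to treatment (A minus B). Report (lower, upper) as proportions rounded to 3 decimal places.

(-0.405, -0.327)

Sample proportions: 172/947 = 0.1816, 566/1034 = 0.5474.
Each SE is √(p̂(1−p̂)/n): √(0.1816·0.8184/947) = 0.01253 and √(0.5474·0.4526/1034) = 0.01548.
SE(p̂₁ − p̂₂) = √(SE₁² + SE₂²) = √(0.0001570009 + 0.0002396304) = 0.01992, since the two samples are independent.
At 95% confidence z* = 1.960; margin = 1.960 × 0.01992 = 0.03904.
The difference is 0.1816 − 0.5474 = -0.3658, so the interval is -0.3658 ± 0.03904 = (-0.405, -0.327).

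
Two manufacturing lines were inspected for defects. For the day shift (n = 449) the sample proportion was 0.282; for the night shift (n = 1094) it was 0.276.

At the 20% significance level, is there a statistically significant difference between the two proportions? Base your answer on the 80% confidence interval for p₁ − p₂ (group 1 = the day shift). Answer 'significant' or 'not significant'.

Each SE is √(p̂(1−p̂)/n): √(0.2820·0.7180/449) = 0.02124 and √(0.2760·0.7240/1094) = 0.01351.
SE(p̂₁ − p̂₂) = √(SE₁² + SE₂²) = √(0.0004511376 + 0.0001825201) = 0.02517, since the two samples are independent.
At 80% confidence z* = 1.282; margin = 1.282 × 0.02517 = 0.03227.
The difference is 0.2820 − 0.2760 = 0.0060, so the interval is 0.0060 ± 0.03227 = (-0.02627, 0.03827).
The interval (-0.02627, 0.03827) contains 0, so the difference is not significant.

not significant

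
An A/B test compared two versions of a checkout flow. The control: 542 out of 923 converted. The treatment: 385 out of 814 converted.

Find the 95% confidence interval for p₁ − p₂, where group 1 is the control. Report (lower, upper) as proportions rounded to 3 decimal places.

(0.067, 0.161)

p̂₁ = 542/923 = 0.5872 and p̂₂ = 385/814 = 0.4730.
SE₁ = √(p̂₁(1−p̂₁)/n₁) = √(0.5872·0.4128/923) = 0.01621; SE₂ = √(0.4730·0.5270/814) = 0.01750.
Independent samples: SE of the difference = √(SE₁² + SE₂²) = √(0.0002627641 + 0.00030625) = 0.02385.
z* for 95% confidence is 1.960, so the margin of error is 1.960 × 0.02385 = 0.04675.
Point estimate p̂₁ − p̂₂ = 0.5872 − 0.4730 = 0.1142.
0.1142 ± 0.04675 → (0.067, 0.161).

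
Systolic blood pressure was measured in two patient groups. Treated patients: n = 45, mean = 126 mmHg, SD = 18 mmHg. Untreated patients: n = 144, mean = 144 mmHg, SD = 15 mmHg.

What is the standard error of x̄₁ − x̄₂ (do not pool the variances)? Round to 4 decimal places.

2.9602

Standard errors of each mean: 18/√45 = 2.6833 and 15/√144 = 1.2500.
SE(x̄₁ − x̄₂) = √(2.6833² + 1.2500²) = 2.9602 for independent samples with unequal variances.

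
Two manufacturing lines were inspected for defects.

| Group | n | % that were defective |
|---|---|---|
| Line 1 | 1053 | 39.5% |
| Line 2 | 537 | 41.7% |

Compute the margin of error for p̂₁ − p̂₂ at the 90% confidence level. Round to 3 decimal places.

0.043

The two standard errors are √(0.3950×0.6050/1053) = 0.01506 and √(0.4170×0.5830/537) = 0.02128.
Because the samples are independent, SE_diff = √(0.01506² + 0.02128²) = 0.02607.
Using z* = 1.645 for 90%, ME = 1.645 × 0.02607 = 0.04289.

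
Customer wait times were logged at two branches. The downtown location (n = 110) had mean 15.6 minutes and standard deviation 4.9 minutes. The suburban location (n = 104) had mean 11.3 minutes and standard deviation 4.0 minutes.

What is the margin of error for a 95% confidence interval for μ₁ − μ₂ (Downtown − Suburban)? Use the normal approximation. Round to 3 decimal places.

1.196

SE₁ = s₁/√n₁ = 4.9/√110 = 0.4672; SE₂ = 4.0/√104 = 0.3922.
Independent samples, unequal variances: SE_diff = √(SE₁² + SE₂²) = √(0.21827584 + 0.15382084) = 0.6100.
z* = 1.960, so margin of error = 1.960 × 0.6100 = 1.1956.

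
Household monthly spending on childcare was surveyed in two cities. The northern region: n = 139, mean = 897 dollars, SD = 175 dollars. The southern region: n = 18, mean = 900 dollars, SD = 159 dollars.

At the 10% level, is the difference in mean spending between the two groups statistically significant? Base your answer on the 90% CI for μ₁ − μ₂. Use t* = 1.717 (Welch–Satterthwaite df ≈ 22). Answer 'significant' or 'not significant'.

not significant

Per-group SEs: s₁/√n₁ = 175/√139 = 14.8433, s₂/√n₂ = 159/√18 = 37.4767.
Unpooled SE of the difference: √(220.32355489 + 1404.50304289) = 40.3091.
Margin of error = t* · SE = 1.717 × 40.3091 = 69.2107.
x̄₁ − x̄₂ = 897 − 900 = -3.0000.
CI: -3.0000 ± 69.2107 = (-72.2107, 66.2107).
The interval (-72.2107, 66.2107) contains 0, so the difference is not significant.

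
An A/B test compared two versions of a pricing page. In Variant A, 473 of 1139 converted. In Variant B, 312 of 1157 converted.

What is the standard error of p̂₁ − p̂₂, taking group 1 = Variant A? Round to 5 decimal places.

p̂₁ = 473/1139 = 0.4153 and p̂₂ = 312/1157 = 0.2697.
SE₁ = √(p̂₁(1−p̂₁)/n₁) = √(0.4153·0.5847/1139) = 0.01460; SE₂ = √(0.2697·0.7303/1157) = 0.01305.
Independent samples: SE of the difference = √(SE₁² + SE₂²) = √(0.00021316 + 0.0001703025) = 0.01958.

0.01958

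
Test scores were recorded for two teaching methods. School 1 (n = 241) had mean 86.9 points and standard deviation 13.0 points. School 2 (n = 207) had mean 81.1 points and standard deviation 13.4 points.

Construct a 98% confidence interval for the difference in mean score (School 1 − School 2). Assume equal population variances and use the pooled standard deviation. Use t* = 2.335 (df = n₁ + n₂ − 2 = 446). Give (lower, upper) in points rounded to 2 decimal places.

(2.88, 8.72)

Pooled variance s_p² = [240·13.0² + 206·13.4²] / (241+207−2) = 173.8775, so s_p = 13.1863.
SE_diff = s_p·√(1/n₁ + 1/n₂) = 13.1863·√(1/241 + 1/207) = 1.2496.
t* = 2.335; margin = 2.335 × 1.2496 = 2.9178.
Difference = 86.9 − 81.1 = 5.8000.
5.8000 ± 2.9178 → (2.88, 8.72).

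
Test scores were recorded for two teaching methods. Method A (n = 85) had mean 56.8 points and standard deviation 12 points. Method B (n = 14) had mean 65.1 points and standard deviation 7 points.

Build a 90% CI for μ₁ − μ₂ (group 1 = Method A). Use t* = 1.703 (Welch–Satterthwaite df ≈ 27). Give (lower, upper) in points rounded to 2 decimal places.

SE₁ = s₁/√n₁ = 12/√85 = 1.3016; SE₂ = 7/√14 = 1.8708.
Independent samples, unequal variances: SE_diff = √(SE₁² + SE₂²) = √(1.69416256 + 3.49989264) = 2.2790.
t* = 1.703, so margin of error = 1.703 × 2.2790 = 3.8811.
Difference in means = 56.8 − 65.1 = -8.3000.
-8.3000 ± 3.8811 → (-12.18, -4.42).

(-12.18, -4.42)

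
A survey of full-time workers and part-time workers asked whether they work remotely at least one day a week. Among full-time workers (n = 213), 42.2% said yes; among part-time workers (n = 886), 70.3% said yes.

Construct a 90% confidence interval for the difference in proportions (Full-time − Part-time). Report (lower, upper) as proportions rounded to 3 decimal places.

Each SE is √(p̂(1−p̂)/n): √(0.4220·0.5780/213) = 0.03384 and √(0.7030·0.2970/886) = 0.01535.
SE(p̂₁ − p̂₂) = √(SE₁² + SE₂²) = √(0.0011451456 + 0.0002356225) = 0.03716, since the two samples are independent.
At 90% confidence z* = 1.645; margin = 1.645 × 0.03716 = 0.06113.
The difference is 0.4220 − 0.7030 = -0.2810, so the interval is -0.2810 ± 0.06113 = (-0.342, -0.220).

(-0.342, -0.220)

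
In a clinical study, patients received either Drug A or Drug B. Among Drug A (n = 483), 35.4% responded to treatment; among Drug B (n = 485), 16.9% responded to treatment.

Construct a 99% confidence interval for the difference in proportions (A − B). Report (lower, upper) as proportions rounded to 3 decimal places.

(0.114, 0.256)

SE₁ = √(p̂₁(1−p̂₁)/n₁) = √(0.3540·0.6460/483) = 0.02176; SE₂ = √(0.1690·0.8310/485) = 0.01702.
Independent samples: SE of the difference = √(SE₁² + SE₂²) = √(0.0004734976 + 0.0002896804) = 0.02763.
z* for 99% confidence is 2.576, so the margin of error is 2.576 × 0.02763 = 0.07117.
Point estimate p̂₁ − p̂₂ = 0.3540 − 0.1690 = 0.1850.
0.1850 ± 0.07117 → (0.114, 0.256).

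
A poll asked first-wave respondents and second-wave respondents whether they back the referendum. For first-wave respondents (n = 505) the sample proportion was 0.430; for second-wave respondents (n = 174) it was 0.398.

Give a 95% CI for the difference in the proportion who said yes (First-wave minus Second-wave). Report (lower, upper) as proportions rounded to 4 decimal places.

(-0.0526, 0.1166)

Each SE is √(p̂(1−p̂)/n): √(0.4300·0.5700/505) = 0.02203 and √(0.3980·0.6020/174) = 0.03711.
SE(p̂₁ − p̂₂) = √(SE₁² + SE₂²) = √(0.0004853209 + 0.0013771521) = 0.04316, since the two samples are independent.
At 95% confidence z* = 1.960; margin = 1.960 × 0.04316 = 0.08459.
The difference is 0.4300 − 0.3980 = 0.0320, so the interval is 0.0320 ± 0.08459 = (-0.0526, 0.1166).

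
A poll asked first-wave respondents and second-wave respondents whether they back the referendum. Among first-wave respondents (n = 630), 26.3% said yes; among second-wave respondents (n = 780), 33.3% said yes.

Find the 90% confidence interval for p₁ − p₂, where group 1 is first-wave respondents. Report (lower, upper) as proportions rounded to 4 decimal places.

(-0.1100, -0.0300)

Each SE is √(p̂(1−p̂)/n): √(0.2630·0.7370/630) = 0.01754 and √(0.3330·0.6670/780) = 0.01687.
SE(p̂₁ − p̂₂) = √(SE₁² + SE₂²) = √(0.0003076516 + 0.0002845969) = 0.02434, since the two samples are independent.
At 90% confidence z* = 1.645; margin = 1.645 × 0.02434 = 0.04004.
The difference is 0.2630 − 0.3330 = -0.0700, so the interval is -0.0700 ± 0.04004 = (-0.1100, -0.0300).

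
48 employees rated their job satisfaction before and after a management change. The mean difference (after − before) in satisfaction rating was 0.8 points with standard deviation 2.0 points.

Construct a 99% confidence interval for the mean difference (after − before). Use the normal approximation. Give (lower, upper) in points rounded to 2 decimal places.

(0.06, 1.54)

Paired design: SE = s_d/√n = 2.0/√48 = 0.2887.
z* = 2.576; margin of error = 2.576 × 0.2887 = 0.7437.
0.8 ± 0.7437 → (0.06, 1.54).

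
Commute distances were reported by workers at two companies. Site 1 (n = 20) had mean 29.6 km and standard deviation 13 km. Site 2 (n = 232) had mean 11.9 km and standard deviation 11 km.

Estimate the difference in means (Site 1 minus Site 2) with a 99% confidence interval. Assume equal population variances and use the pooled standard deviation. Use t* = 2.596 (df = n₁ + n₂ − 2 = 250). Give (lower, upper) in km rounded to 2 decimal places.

Pooled variance s_p² = [19·13² + 231·11²] / (20+232−2) = 124.6480, so s_p = 11.1646.
SE_diff = s_p·√(1/n₁ + 1/n₂) = 11.1646·√(1/20 + 1/232) = 2.6019.
t* = 2.596; margin = 2.596 × 2.6019 = 6.7545.
Difference = 29.6 − 11.9 = 17.7000.
17.7000 ± 6.7545 → (10.95, 24.45).

(10.95, 24.45)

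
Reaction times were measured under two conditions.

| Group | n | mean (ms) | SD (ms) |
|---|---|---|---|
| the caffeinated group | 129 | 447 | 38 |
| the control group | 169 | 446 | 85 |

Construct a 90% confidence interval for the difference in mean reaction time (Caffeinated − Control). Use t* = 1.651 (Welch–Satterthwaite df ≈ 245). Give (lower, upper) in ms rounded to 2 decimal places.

Standard errors of each mean: 38/√129 = 3.3457 and 85/√169 = 6.5385.
SE(x̄₁ − x̄₂) = √(3.3457² + 6.5385²) = 7.3448 for independent samples with unequal variances.
With t* = 1.651, the margin is 1.651 × 7.3448 = 12.1263.
x̄₁ − x̄₂ = 447 − 446 = 1.0000; the interval is 1.0000 ± 12.1263 = (-11.13, 13.13).

(-11.13, 13.13)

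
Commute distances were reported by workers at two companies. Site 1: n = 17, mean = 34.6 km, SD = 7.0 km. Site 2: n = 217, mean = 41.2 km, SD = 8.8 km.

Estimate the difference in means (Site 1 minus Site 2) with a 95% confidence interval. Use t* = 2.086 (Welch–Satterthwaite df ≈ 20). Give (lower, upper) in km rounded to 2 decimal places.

(-10.35, -2.85)

Per-group SEs: s₁/√n₁ = 7.0/√17 = 1.6977, s₂/√n₂ = 8.8/√217 = 0.5974.
Unpooled SE of the difference: √(2.88218529 + 0.35688676) = 1.7997.
Margin of error = t* · SE = 2.086 × 1.7997 = 3.7542.
x̄₁ − x̄₂ = 34.6 − 41.2 = -6.6000.
CI: -6.6000 ± 3.7542 = (-10.35, -2.85).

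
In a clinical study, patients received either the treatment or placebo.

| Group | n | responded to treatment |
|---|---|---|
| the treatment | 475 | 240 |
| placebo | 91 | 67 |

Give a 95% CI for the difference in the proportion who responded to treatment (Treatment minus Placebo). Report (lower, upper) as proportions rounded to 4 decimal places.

(-0.3321, -0.1299)

Sample proportions: 240/475 = 0.5053, 67/91 = 0.7363.
Each SE is √(p̂(1−p̂)/n): √(0.5053·0.4947/475) = 0.02294 and √(0.7363·0.2637/91) = 0.04619.
SE(p̂₁ − p̂₂) = √(SE₁² + SE₂²) = √(0.0005262436 + 0.0021335161) = 0.05157, since the two samples are independent.
At 95% confidence z* = 1.960; margin = 1.960 × 0.05157 = 0.10108.
The difference is 0.5053 − 0.7363 = -0.2310, so the interval is -0.2310 ± 0.10108 = (-0.3321, -0.1299).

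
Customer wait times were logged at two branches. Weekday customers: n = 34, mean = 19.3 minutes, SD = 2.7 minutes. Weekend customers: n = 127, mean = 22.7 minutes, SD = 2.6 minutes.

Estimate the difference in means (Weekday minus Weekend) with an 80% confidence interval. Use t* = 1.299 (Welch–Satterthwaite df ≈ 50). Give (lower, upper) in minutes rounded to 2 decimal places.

Per-group SEs: s₁/√n₁ = 2.7/√34 = 0.4630, s₂/√n₂ = 2.6/√127 = 0.2307.
Unpooled SE of the difference: √(0.214369 + 0.05322249) = 0.5173.
Margin of error = t* · SE = 1.299 × 0.5173 = 0.6720.
x̄₁ − x̄₂ = 19.3 − 22.7 = -3.4000.
CI: -3.4000 ± 0.6720 = (-4.07, -2.73).

(-4.07, -2.73)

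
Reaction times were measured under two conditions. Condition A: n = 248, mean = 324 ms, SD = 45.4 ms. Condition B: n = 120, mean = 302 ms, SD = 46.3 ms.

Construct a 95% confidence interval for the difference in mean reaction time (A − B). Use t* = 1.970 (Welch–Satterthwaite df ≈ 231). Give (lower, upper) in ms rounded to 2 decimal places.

SE₁ = s₁/√n₁ = 45.4/√248 = 2.8829; SE₂ = 46.3/√120 = 4.2266.
Independent samples, unequal variances: SE_diff = √(SE₁² + SE₂²) = √(8.31111241 + 17.86414756) = 5.1162.
t* = 1.970, so margin of error = 1.970 × 5.1162 = 10.0789.
Difference in means = 324 − 302 = 22.0000.
22.0000 ± 10.0789 → (11.92, 32.08).

(11.92, 32.08)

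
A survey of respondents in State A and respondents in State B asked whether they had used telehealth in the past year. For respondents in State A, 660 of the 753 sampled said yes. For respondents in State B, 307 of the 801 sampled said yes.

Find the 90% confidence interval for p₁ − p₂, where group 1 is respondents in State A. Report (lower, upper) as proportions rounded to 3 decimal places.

Sample proportions: 660/753 = 0.8765, 307/801 = 0.3833.
Each SE is √(p̂(1−p̂)/n): √(0.8765·0.1235/753) = 0.01199 and √(0.3833·0.6167/801) = 0.01718.
SE(p̂₁ − p̂₂) = √(SE₁² + SE₂²) = √(0.0001437601 + 0.0002951524) = 0.02095, since the two samples are independent.
At 90% confidence z* = 1.645; margin = 1.645 × 0.02095 = 0.03446.
The difference is 0.8765 − 0.3833 = 0.4932, so the interval is 0.4932 ± 0.03446 = (0.459, 0.528).

(0.459, 0.528)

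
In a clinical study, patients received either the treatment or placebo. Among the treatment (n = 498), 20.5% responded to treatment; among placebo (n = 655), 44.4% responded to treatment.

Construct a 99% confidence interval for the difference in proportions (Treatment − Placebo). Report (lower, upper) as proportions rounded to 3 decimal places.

The two standard errors are √(0.2050×0.7950/498) = 0.01809 and √(0.4440×0.5560/655) = 0.01941.
Because the samples are independent, SE_diff = √(0.01809² + 0.01941²) = 0.02653.
Using z* = 2.576 for 99%, ME = 2.576 × 0.02653 = 0.06834.
p̂₁ − p̂₂ = -0.2390; interval -0.2390 ± 0.06834 gives (-0.307, -0.171).

(-0.307, -0.171)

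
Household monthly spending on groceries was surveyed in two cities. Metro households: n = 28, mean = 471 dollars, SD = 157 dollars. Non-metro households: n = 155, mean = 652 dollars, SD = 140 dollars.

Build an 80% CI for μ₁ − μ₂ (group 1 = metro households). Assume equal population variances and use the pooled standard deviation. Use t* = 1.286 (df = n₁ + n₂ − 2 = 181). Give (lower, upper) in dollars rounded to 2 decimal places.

s_p = √[((n₁−1)s₁² + (n₂−1)s₂²)/(n₁+n₂−2)] = √[(27·157² + 154·140²)/181] = 142.6645.
SE = 142.6645·√(1/28 + 1/155) = 29.2952.
With t* = 1.286, margin = 1.286 × 29.2952 = 37.6736.
x̄₁ − x̄₂ = 471 − 652 = -181.0000; interval -181.0000 ± 37.6736 = (-218.67, -143.33).

(-218.67, -143.33)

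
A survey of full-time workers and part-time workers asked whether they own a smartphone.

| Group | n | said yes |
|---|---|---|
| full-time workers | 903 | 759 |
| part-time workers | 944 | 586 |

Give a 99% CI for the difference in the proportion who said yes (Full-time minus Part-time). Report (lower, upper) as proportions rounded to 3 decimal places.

Sample proportions: 759/903 = 0.8405, 586/944 = 0.6208.
Each SE is √(p̂(1−p̂)/n): √(0.8405·0.1595/903) = 0.01218 and √(0.6208·0.3792/944) = 0.01579.
SE(p̂₁ − p̂₂) = √(SE₁² + SE₂²) = √(0.0001483524 + 0.0002493241) = 0.01994, since the two samples are independent.
At 99% confidence z* = 2.576; margin = 2.576 × 0.01994 = 0.05137.
The difference is 0.8405 − 0.6208 = 0.2197, so the interval is 0.2197 ± 0.05137 = (0.168, 0.271).

(0.168, 0.271)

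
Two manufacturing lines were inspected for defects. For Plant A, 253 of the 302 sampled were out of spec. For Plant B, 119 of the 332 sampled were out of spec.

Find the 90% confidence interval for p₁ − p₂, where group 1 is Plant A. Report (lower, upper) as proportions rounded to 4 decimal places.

First, p̂₁ = 253/302 = 0.8377; p̂₂ = 119/332 = 0.3584.
The two standard errors are √(0.8377×0.1623/302) = 0.02122 and √(0.3584×0.6416/332) = 0.02632.
Because the samples are independent, SE_diff = √(0.02122² + 0.02632²) = 0.03381.
Using z* = 1.645 for 90%, ME = 1.645 × 0.03381 = 0.05562.
p̂₁ − p̂₂ = 0.4793; interval 0.4793 ± 0.05562 gives (0.4237, 0.5349).

(0.4237, 0.5349)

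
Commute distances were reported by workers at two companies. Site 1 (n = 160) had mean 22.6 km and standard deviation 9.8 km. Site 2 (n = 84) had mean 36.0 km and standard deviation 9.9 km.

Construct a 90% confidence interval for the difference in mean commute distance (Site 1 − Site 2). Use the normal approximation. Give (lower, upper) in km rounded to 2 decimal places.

(-15.59, -11.21)

Per-group SEs: s₁/√n₁ = 9.8/√160 = 0.7748, s₂/√n₂ = 9.9/√84 = 1.0802.
Unpooled SE of the difference: √(0.60031504 + 1.16683204) = 1.3293.
Margin of error = z* · SE = 1.645 × 1.3293 = 2.1867.
x̄₁ − x̄₂ = 22.6 − 36.0 = -13.4000.
CI: -13.4000 ± 2.1867 = (-15.59, -11.21).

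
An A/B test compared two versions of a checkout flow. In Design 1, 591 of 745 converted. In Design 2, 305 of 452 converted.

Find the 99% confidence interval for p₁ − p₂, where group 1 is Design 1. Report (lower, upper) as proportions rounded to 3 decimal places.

(0.050, 0.187)

p̂₁ = 591/745 = 0.7933 and p̂₂ = 305/452 = 0.6748.
SE₁ = √(p̂₁(1−p̂₁)/n₁) = √(0.7933·0.2067/745) = 0.01484; SE₂ = √(0.6748·0.3252/452) = 0.02203.
Independent samples: SE of the difference = √(SE₁² + SE₂²) = √(0.0002202256 + 0.0004853209) = 0.02656.
z* for 99% confidence is 2.576, so the margin of error is 2.576 × 0.02656 = 0.06842.
Point estimate p̂₁ − p̂₂ = 0.7933 − 0.6748 = 0.1185.
0.1185 ± 0.06842 → (0.050, 0.187).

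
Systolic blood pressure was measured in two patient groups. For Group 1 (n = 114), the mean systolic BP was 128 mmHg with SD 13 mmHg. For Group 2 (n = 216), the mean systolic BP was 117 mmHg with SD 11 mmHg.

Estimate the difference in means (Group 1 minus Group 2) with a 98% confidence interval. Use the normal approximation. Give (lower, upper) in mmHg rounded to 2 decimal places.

Standard errors of each mean: 13/√114 = 1.2176 and 11/√216 = 0.7485.
SE(x̄₁ − x̄₂) = √(1.2176² + 0.7485²) = 1.4293 for independent samples with unequal variances.
With z* = 2.326, the margin is 2.326 × 1.4293 = 3.3246.
x̄₁ − x̄₂ = 128 − 117 = 11.0000; the interval is 11.0000 ± 3.3246 = (7.68, 14.32).

(7.68, 14.32)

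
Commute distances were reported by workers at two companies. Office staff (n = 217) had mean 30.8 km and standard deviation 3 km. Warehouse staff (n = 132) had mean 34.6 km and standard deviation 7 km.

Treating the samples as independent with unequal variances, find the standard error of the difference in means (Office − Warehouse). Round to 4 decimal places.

Standard errors of each mean: 3/√217 = 0.2037 and 7/√132 = 0.6093.
SE(x̄₁ − x̄₂) = √(0.2037² + 0.6093²) = 0.6424 for independent samples with unequal variances.

0.6424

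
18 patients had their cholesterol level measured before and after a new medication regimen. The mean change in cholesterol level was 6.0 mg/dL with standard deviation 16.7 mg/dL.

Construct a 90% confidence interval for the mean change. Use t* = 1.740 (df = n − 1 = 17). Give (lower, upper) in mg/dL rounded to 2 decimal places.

(-0.85, 12.85)

Paired design: SE = s_d/√n = 16.7/√18 = 3.9362.
t* = 1.740; margin of error = 1.740 × 3.9362 = 6.8490.
6.0 ± 6.8490 → (-0.85, 12.85).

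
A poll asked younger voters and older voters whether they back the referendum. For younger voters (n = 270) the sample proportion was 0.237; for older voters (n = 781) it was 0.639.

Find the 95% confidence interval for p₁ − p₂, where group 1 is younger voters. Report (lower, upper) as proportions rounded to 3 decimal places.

The two standard errors are √(0.2370×0.7630/270) = 0.02588 and √(0.6390×0.3610/781) = 0.01719.
Because the samples are independent, SE_diff = √(0.02588² + 0.01719²) = 0.03107.
Using z* = 1.960 for 95%, ME = 1.960 × 0.03107 = 0.06090.
p̂₁ − p̂₂ = -0.4020; interval -0.4020 ± 0.06090 gives (-0.463, -0.341).

(-0.463, -0.341)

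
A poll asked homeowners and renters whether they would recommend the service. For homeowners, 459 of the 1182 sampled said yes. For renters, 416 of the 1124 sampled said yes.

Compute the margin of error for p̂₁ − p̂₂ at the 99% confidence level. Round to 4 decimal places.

Sample proportions: 459/1182 = 0.3883, 416/1124 = 0.3701.
Each SE is √(p̂(1−p̂)/n): √(0.3883·0.6117/1182) = 0.01418 and √(0.3701·0.6299/1124) = 0.01440.
SE(p̂₁ − p̂₂) = √(SE₁² + SE₂²) = √(0.0002010724 + 0.00020736) = 0.02021, since the two samples are independent.
At 99% confidence z* = 2.576; margin = 2.576 × 0.02021 = 0.05206.

0.0521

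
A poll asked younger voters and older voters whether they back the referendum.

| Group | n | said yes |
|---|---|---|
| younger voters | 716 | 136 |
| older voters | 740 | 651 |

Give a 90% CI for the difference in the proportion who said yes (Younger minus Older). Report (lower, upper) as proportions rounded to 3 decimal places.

(-0.721, -0.659)

First, p̂₁ = 136/716 = 0.1899; p̂₂ = 651/740 = 0.8797.
The two standard errors are √(0.1899×0.8101/716) = 0.01466 and √(0.8797×0.1203/740) = 0.01196.
Because the samples are independent, SE_diff = √(0.01466² + 0.01196²) = 0.01892.
Using z* = 1.645 for 90%, ME = 1.645 × 0.01892 = 0.03112.
p̂₁ − p̂₂ = -0.6898; interval -0.6898 ± 0.03112 gives (-0.721, -0.659).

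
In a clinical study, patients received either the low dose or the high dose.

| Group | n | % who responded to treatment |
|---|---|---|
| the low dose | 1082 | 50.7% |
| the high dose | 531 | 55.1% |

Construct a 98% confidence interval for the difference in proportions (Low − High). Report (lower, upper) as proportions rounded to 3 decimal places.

(-0.105, 0.017)

Each SE is √(p̂(1−p̂)/n): √(0.5070·0.4930/1082) = 0.01520 and √(0.5510·0.4490/531) = 0.02158.
SE(p̂₁ − p̂₂) = √(SE₁² + SE₂²) = √(0.00023104 + 0.0004656964) = 0.02640, since the two samples are independent.
At 98% confidence z* = 2.326; margin = 2.326 × 0.02640 = 0.06141.
The difference is 0.5070 − 0.5510 = -0.0440, so the interval is -0.0440 ± 0.06141 = (-0.105, 0.017).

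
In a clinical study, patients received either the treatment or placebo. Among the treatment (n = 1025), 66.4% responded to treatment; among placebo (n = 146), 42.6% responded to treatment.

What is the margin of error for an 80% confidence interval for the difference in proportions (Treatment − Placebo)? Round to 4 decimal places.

SE₁ = √(p̂₁(1−p̂₁)/n₁) = √(0.6640·0.3360/1025) = 0.01475; SE₂ = √(0.4260·0.5740/146) = 0.04092.
Independent samples: SE of the difference = √(SE₁² + SE₂²) = √(0.0002175625 + 0.0016744464) = 0.04350.
z* for 80% confidence is 1.282, so the margin of error is 1.282 × 0.04350 = 0.05577.

0.0558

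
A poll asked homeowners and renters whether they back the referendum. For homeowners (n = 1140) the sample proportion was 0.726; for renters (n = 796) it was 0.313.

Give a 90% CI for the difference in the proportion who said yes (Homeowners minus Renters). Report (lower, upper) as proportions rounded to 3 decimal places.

(0.378, 0.448)

SE₁ = √(p̂₁(1−p̂₁)/n₁) = √(0.7260·0.2740/1140) = 0.01321; SE₂ = √(0.3130·0.6870/796) = 0.01644.
Independent samples: SE of the difference = √(SE₁² + SE₂²) = √(0.0001745041 + 0.0002702736) = 0.02109.
z* for 90% confidence is 1.645, so the margin of error is 1.645 × 0.02109 = 0.03469.
Point estimate p̂₁ − p̂₂ = 0.7260 − 0.3130 = 0.4130.
0.4130 ± 0.03469 → (0.378, 0.448).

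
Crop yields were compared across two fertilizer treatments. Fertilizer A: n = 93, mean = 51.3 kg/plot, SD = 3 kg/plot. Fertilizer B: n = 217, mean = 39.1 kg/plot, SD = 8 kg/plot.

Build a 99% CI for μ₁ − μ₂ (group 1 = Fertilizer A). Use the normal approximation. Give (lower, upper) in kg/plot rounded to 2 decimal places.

(10.59, 13.81)

Per-group SEs: s₁/√n₁ = 3/√93 = 0.3111, s₂/√n₂ = 8/√217 = 0.5431.
Unpooled SE of the difference: √(0.09678321 + 0.29495761) = 0.6259.
Margin of error = z* · SE = 2.576 × 0.6259 = 1.6123.
x̄₁ − x̄₂ = 51.3 − 39.1 = 12.2000.
CI: 12.2000 ± 1.6123 = (10.59, 13.81).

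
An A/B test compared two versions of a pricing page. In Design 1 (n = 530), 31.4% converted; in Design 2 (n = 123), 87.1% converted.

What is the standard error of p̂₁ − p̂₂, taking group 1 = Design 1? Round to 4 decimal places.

0.0363

SE₁ = √(p̂₁(1−p̂₁)/n₁) = √(0.3140·0.6860/530) = 0.02016; SE₂ = √(0.8710·0.1290/123) = 0.03022.
Independent samples: SE of the difference = √(SE₁² + SE₂²) = √(0.0004064256 + 0.0009132484) = 0.03633.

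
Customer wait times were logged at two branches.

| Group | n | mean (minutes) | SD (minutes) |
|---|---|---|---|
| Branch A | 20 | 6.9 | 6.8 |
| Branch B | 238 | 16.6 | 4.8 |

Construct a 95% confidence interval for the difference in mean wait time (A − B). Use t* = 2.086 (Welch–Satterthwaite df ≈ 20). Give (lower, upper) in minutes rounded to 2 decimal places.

(-12.94, -6.46)

SE₁ = s₁/√n₁ = 6.8/√20 = 1.5205; SE₂ = 4.8/√238 = 0.3111.
Independent samples, unequal variances: SE_diff = √(SE₁² + SE₂²) = √(2.31192025 + 0.09678321) = 1.5520.
t* = 2.086, so margin of error = 2.086 × 1.5520 = 3.2375.
Difference in means = 6.9 − 16.6 = -9.7000.
-9.7000 ± 3.2375 → (-12.94, -6.46).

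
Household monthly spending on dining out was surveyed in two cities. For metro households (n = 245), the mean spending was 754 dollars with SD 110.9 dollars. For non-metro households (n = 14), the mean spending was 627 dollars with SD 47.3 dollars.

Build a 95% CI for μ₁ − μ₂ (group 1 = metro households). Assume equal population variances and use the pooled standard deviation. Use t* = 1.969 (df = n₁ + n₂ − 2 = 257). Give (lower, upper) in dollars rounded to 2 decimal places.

Pooled variance s_p² = [244·110.9² + 13·47.3²] / (245+14−2) = 11789.8615, so s_p = 108.5811.
SE_diff = s_p·√(1/n₁ + 1/n₂) = 108.5811·√(1/245 + 1/14) = 29.8371.
t* = 1.969; margin = 1.969 × 29.8371 = 58.7492.
Difference = 754 − 627 = 127.0000.
127.0000 ± 58.7492 → (68.25, 185.75).

(68.25, 185.75)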